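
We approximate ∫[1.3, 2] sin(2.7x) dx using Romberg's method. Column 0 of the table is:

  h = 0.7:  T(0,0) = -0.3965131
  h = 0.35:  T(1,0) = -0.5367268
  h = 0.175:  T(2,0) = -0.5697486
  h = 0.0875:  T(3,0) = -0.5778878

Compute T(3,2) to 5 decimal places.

Richardson extrapolation on the trapezoidal column (denominator 4−1=3):
T(2,1) = -0.5697486 + (-0.5697486 − (-0.5367268))/3 = -0.5807559
T(3,1) = -0.5778878 + (-0.5778878 − (-0.5697486))/3 = -0.5806009
T(3,2) = -0.5806009 + (-0.5806009 − (-0.5807559))/15 = -0.5805906
(Column j=1 coincides with Simpson's rule on the same nodes.)

-0.58059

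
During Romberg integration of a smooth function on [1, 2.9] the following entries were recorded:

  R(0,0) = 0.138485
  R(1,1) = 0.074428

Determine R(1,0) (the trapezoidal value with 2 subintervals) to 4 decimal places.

From R(1,1) = (4·R(1,0) − R(0,0))/3, solve for R(1,0):
4·R(1,0) = 3·0.074428 + 0.138485 = 0.361769
R(1,0) = 0.090442

0.0904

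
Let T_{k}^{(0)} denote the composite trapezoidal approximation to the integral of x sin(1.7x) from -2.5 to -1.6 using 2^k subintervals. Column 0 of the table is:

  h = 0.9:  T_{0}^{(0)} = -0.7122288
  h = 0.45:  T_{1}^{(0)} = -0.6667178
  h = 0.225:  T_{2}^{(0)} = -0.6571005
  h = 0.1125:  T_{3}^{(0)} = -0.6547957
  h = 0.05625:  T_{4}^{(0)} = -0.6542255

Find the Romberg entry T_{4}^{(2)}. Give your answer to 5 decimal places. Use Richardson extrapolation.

Richardson extrapolation on the trapezoidal column (denominator 4−1=3):
T_{3}^{(1)} = (4·(-0.6547957) − (-0.6571005)) / 3 = -0.6540274
T_{4}^{(1)} = (4·(-0.6542255) − (-0.6547957)) / 3 = -0.6540354
T_{4}^{(2)} = (16·(-0.6540354) − (-0.6540274)) / 15 = -0.6540359

-0.65404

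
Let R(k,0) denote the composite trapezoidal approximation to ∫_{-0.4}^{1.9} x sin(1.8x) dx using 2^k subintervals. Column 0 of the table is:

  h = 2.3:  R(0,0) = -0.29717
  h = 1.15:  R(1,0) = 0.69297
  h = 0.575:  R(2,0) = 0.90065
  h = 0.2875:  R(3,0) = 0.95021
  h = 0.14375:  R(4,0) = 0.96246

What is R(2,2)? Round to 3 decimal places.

0.966

Richardson extrapolation on the trapezoidal column (denominator 4−1=3):
R(1,1) = (4·0.69297 − (-0.29717)) / 3 = 1.02302
R(2,1) = (4·0.90065 − 0.69297) / 3 = 0.96988
R(2,2) = (16·0.96988 − 1.02302) / 15 = 0.96634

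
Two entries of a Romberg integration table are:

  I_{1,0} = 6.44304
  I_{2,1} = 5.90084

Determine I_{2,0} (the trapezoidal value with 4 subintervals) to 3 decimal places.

6.036

From I_{2,1} = (4·I_{2,0} − I_{1,0})/3, solve for I_{2,0}:
4·I_{2,0} = 3·5.90084 + 6.44304 = 24.14556
I_{2,0} = 6.03639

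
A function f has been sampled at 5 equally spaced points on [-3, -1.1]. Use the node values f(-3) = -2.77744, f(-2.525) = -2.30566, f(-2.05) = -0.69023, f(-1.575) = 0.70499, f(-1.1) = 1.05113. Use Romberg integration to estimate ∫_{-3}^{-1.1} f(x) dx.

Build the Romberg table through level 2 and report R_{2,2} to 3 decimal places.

-1.511

R_{0,0} (trapezoid, 1 panel, h=1.9000): -1.63999
R_{1,0} (trapezoid, 2 panels, h=0.9500): -1.47572
R_{2,0} (trapezoid, 4 panels, h=0.4750): -1.49818
R_{1,1} = -1.47572 + (-1.47572 − (-1.63999))/3 = -1.42096
R_{2,1} = -1.49818 + (-1.49818 − (-1.47572))/3 = -1.50567
R_{2,2} = -1.50567 + (-1.50567 − (-1.42096))/15 = -1.51132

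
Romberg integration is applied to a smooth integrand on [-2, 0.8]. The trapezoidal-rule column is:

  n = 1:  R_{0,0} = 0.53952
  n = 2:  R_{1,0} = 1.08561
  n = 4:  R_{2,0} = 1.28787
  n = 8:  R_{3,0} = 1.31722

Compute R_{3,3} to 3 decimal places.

1.325

Richardson extrapolation on the trapezoidal column (denominator 4−1=3):
R_{1,1} = (4·1.08561 − 0.53952) / 3 = 1.26764
R_{2,1} = (4·1.28787 − 1.08561) / 3 = 1.35529
R_{3,1} = 1.31722 + (1.31722 − 1.28787)/3 = 1.32700
R_{2,2} = (16·1.35529 − 1.26764) / 15 = 1.36113
R_{3,2} = 1.32700 + (1.32700 − 1.35529)/15 = 1.32511
R_{3,3} = (64·1.32511 − 1.36113) / 63 = 1.32454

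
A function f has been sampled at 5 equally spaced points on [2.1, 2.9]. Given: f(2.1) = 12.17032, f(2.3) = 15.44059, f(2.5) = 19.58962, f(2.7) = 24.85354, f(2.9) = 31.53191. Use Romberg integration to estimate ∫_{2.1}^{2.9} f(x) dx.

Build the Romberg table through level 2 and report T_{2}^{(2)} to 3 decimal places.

T_{0}^{(0)} (trapezoid, 1 panel, h=0.8000): 17.48089
T_{1}^{(0)} (trapezoid, 2 panels, h=0.4000): 16.57629
T_{2}^{(0)} (trapezoid, 4 panels, h=0.2000): 16.34697
T_{1}^{(1)} = 16.57629 + (16.57629 − 17.48089)/3 = 16.27476
T_{2}^{(1)} = 16.34697 + (16.34697 − 16.57629)/3 = 16.27053
T_{2}^{(2)} = 16.27053 + (16.27053 − 16.27476)/15 = 16.27025

16.270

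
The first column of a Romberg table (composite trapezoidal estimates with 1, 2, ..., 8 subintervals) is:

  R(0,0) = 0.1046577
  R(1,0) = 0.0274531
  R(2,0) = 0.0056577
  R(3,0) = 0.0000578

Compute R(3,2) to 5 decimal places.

R(2,1) = (4·0.0056577 − 0.0274531) / 3 = -0.0016074
R(3,1) = 0.0000578 + (0.0000578 − 0.0056577)/3 = -0.0018088
R(3,2) = -0.0018088 + (-0.0018088 − (-0.0016074))/15 = -0.0018222

-0.00182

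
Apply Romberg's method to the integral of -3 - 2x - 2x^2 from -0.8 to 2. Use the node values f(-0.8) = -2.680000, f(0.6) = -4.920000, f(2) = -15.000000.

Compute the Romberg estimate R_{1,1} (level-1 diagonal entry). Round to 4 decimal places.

-17.4347

R_{0,0} (trapezoid, 1 panel, h=2.8000): -24.752000
R_{1,0} (trapezoid, 2 panels, h=1.4000): -19.264000
R_{1,1} = -19.264000 + (-19.264000 − (-24.752000))/3 = -17.434667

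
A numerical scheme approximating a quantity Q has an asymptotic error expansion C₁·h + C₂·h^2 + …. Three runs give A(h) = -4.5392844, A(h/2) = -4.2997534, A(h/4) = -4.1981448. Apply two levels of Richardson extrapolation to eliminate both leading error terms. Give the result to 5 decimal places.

First eliminate the h term (factor 2^1 = 2):
  B₁ = (2·(-4.2997534) − (-4.5392844))/1 = -4.0602224
  B₂ = (2·(-4.1981448) − (-4.2997534))/1 = -4.0965362
Then eliminate the h^2 term (factor 2^2 = 4):
  (4·(-4.0965362) − (-4.0602224))/3 = -4.1086408

-4.10864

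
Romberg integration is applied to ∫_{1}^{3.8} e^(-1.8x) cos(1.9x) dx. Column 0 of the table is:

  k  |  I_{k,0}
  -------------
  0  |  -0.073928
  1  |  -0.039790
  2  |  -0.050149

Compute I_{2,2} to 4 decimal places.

I_{1,1} = -0.039790 + (-0.039790 − (-0.073928))/3 = -0.028411
I_{2,1} = -0.050149 + (-0.050149 − (-0.039790))/3 = -0.053602
I_{2,2} = (16·(-0.053602) − (-0.028411)) / 15 = -0.055281

-0.0553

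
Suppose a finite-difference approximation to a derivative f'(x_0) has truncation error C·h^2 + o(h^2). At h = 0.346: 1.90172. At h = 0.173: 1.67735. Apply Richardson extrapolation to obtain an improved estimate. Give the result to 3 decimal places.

1.603

Extrapolated value = (4·A(h/2) − A(h)) / (4 − 1)
= (4·1.67735 − 1.90172) / 3
= 4.80768 / 3 = 1.60256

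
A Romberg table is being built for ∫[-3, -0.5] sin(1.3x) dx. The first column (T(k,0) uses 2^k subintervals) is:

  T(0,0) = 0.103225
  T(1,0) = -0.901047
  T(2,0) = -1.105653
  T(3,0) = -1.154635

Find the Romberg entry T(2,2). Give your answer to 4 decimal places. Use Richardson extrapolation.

T(1,1) = (4·(-0.901047) − 0.103225) / 3 = -1.235804
T(2,1) = (4·(-1.105653) − (-0.901047)) / 3 = -1.173855
T(2,2) = -1.173855 + (-1.173855 − (-1.235804))/15 = -1.169725

-1.1697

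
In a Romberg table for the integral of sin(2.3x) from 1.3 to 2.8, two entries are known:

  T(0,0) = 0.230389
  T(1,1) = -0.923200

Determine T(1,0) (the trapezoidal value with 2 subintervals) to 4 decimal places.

-0.6348

From T(1,1) = (4·T(1,0) − T(0,0))/3, solve for T(1,0):
4·T(1,0) = 3·(-0.923200) + 0.230389 = -2.539211
T(1,0) = -0.634803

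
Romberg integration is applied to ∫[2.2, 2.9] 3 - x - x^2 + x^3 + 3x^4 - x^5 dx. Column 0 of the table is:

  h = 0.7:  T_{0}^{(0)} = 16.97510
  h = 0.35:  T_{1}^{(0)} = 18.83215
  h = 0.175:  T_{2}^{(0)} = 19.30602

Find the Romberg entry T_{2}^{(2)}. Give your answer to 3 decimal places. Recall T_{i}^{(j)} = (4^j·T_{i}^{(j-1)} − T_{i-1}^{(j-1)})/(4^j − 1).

Richardson extrapolation on the trapezoidal column (denominator 4−1=3):
T_{1}^{(1)} = (4·18.83215 − 16.97510) / 3 = 19.45117
T_{2}^{(1)} = (4·19.30602 − 18.83215) / 3 = 19.46398
T_{2}^{(2)} = (16·19.46398 − 19.45117) / 15 = 19.46483

19.465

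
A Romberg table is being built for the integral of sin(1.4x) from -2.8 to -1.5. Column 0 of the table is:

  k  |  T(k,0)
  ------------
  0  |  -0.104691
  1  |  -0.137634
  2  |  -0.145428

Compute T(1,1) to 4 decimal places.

-0.1486

T(1,1) = (4·(-0.137634) − (-0.104691)) / 3 = -0.148615
(Column j=1 coincides with Simpson's rule on the same nodes.)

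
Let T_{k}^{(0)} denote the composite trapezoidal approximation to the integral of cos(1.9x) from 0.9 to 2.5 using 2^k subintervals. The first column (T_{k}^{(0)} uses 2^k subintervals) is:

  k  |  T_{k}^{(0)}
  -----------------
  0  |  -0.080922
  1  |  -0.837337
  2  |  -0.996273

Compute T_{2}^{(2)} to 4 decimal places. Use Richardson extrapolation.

Richardson extrapolation on the trapezoidal column (denominator 4−1=3):
T_{1}^{(1)} = (4·(-0.837337) − (-0.080922)) / 3 = -1.089475
T_{2}^{(1)} = -0.996273 + (-0.996273 − (-0.837337))/3 = -1.049252
T_{2}^{(2)} = (16·(-1.049252) − (-1.089475)) / 15 = -1.046570

-1.0466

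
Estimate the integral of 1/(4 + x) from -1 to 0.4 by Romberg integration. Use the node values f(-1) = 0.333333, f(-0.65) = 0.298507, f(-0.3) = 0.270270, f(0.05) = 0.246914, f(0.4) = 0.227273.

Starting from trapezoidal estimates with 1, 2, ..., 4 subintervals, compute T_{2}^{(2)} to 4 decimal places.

0.3830

T_{0}^{(0)} (trapezoid, 1 panel, h=1.4000): 0.392424
T_{1}^{(0)} (trapezoid, 2 panels, h=0.7000): 0.385401
T_{2}^{(0)} (trapezoid, 4 panels, h=0.3500): 0.383598
T_{1}^{(1)} = 0.385401 + (0.385401 − 0.392424)/3 = 0.383060
T_{2}^{(1)} = 0.383598 + (0.383598 − 0.385401)/3 = 0.382997
T_{2}^{(2)} = 0.382997 + (0.382997 − 0.383060)/15 = 0.382993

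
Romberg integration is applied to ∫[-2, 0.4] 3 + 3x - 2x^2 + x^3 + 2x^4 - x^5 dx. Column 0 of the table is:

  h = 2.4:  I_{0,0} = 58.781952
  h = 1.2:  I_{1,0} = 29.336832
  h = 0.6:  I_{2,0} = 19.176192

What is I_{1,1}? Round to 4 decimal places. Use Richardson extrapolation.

19.5218

Richardson extrapolation on the trapezoidal column (denominator 4−1=3):
I_{1,1} = 29.336832 + (29.336832 − 58.781952)/3 = 19.521792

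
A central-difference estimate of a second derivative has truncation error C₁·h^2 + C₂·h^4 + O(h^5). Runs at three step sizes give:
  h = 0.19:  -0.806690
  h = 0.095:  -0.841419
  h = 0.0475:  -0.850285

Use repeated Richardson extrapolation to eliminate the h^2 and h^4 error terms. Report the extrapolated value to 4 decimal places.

-0.8533

First eliminate the h^2 term (factor 2^2 = 4):
  B₁ = (4·(-0.841419) − (-0.806690))/3 = -0.852995
  B₂ = (4·(-0.850285) − (-0.841419))/3 = -0.853240
Then eliminate the h^4 term (factor 2^4 = 16):
  (16·(-0.853240) − (-0.852995))/15 = -0.853256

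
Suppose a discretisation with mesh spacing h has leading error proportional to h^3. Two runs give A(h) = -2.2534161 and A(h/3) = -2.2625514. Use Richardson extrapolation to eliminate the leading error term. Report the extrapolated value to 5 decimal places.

The leading error scales as h^3; refining by a factor of 3 reduces it by 3^3 = 27.
Extrapolated value = (27·A(h/3) − A(h)) / (27 − 1)
= (27·(-2.2625514) − (-2.2534161)) / 26
= -58.8354717 / 26 = -2.2629028

-2.26290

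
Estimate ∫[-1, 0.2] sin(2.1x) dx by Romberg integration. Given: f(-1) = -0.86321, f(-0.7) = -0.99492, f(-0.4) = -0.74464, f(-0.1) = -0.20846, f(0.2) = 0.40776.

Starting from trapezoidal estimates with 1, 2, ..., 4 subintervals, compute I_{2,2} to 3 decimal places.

I_{0,0} (trapezoid, 1 panel, h=1.2000): -0.27327
I_{1,0} (trapezoid, 2 panels, h=0.6000): -0.58342
I_{2,0} (trapezoid, 4 panels, h=0.3000): -0.65272
I_{1,1} = -0.58342 + (-0.58342 − (-0.27327))/3 = -0.68680
I_{2,1} = -0.65272 + (-0.65272 − (-0.58342))/3 = -0.67582
I_{2,2} = -0.67582 + (-0.67582 − (-0.68680))/15 = -0.67509

-0.675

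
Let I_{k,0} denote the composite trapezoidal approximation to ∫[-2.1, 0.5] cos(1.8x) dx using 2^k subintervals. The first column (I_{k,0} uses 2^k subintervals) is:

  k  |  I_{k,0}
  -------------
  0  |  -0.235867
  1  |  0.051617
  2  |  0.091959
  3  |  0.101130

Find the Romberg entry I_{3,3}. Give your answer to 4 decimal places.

I_{1,1} = (4·0.051617 − (-0.235867)) / 3 = 0.147445
I_{2,1} = 0.091959 + (0.091959 − 0.051617)/3 = 0.105406
I_{3,1} = 0.101130 + (0.101130 − 0.091959)/3 = 0.104187
I_{2,2} = (16·0.105406 − 0.147445) / 15 = 0.102603
I_{3,2} = 0.104187 + (0.104187 − 0.105406)/15 = 0.104106
I_{3,3} = 0.104106 + (0.104106 − 0.102603)/63 = 0.104130

0.1041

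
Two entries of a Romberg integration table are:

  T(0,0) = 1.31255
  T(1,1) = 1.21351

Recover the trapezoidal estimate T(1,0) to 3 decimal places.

1.238

From T(1,1) = (4·T(1,0) − T(0,0))/3, solve for T(1,0):
4·T(1,0) = 3·1.21351 + 1.31255 = 4.95308
T(1,0) = 1.23827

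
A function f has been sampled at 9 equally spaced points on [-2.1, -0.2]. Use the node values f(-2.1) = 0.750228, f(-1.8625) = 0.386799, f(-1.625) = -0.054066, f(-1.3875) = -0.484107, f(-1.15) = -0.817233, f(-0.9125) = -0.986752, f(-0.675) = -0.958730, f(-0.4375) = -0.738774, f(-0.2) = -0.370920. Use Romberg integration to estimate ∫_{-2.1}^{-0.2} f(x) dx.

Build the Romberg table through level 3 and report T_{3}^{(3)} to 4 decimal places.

-0.8368

T_{0}^{(0)} (trapezoid, 1 panel, h=1.9000): 0.360343
T_{1}^{(0)} (trapezoid, 2 panels, h=0.9500): -0.596200
T_{2}^{(0)} (trapezoid, 4 panels, h=0.4750): -0.779178
T_{3}^{(0)} (trapezoid, 8 panels, h=0.2375): -0.822512
T_{1}^{(1)} = -0.596200 + (-0.596200 − 0.360343)/3 = -0.915048
T_{2}^{(1)} = -0.779178 + (-0.779178 − (-0.596200))/3 = -0.840171
T_{3}^{(1)} = -0.822512 + (-0.822512 − (-0.779178))/3 = -0.836957
T_{2}^{(2)} = -0.840171 + (-0.840171 − (-0.915048))/15 = -0.835179
T_{3}^{(2)} = -0.836957 + (-0.836957 − (-0.840171))/15 = -0.836743
T_{3}^{(3)} = -0.836743 + (-0.836743 − (-0.835179))/63 = -0.836768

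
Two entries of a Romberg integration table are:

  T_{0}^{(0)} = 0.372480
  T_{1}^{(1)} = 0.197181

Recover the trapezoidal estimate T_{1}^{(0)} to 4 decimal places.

From T_{1}^{(1)} = (4·T_{1}^{(0)} − T_{0}^{(0)})/3, solve for T_{1}^{(0)}:
4·T_{1}^{(0)} = 3·0.197181 + 0.372480 = 0.964023
T_{1}^{(0)} = 0.241006

0.2410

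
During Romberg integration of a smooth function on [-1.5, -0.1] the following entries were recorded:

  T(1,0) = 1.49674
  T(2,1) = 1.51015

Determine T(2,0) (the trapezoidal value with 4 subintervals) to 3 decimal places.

From T(2,1) = (4·T(2,0) − T(1,0))/3, solve for T(2,0):
4·T(2,0) = 3·1.51015 + 1.49674 = 6.02719
T(2,0) = 1.50680

1.507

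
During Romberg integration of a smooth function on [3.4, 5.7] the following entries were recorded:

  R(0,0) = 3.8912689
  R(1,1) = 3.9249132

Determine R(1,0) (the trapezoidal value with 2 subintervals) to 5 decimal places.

From R(1,1) = (4·R(1,0) − R(0,0))/3, solve for R(1,0):
4·R(1,0) = 3·3.9249132 + 3.8912689 = 15.6660085
R(1,0) = 3.9165021

3.91650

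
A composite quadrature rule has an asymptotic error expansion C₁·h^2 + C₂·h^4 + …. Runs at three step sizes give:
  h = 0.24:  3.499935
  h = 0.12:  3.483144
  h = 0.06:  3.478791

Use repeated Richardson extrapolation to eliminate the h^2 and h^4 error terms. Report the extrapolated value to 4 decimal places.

First eliminate the h^2 term (factor 2^2 = 4):
  B₁ = (4·3.483144 − 3.499935)/3 = 3.477547
  B₂ = (4·3.478791 − 3.483144)/3 = 3.477340
Then eliminate the h^4 term (factor 2^4 = 16):
  (16·3.477340 − 3.477547)/15 = 3.477326

3.4773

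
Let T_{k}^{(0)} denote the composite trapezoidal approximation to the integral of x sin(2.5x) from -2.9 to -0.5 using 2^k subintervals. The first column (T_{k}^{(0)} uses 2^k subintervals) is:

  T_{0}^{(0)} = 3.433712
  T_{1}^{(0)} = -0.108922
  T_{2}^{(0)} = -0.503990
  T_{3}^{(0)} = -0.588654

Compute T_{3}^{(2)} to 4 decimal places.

-0.6156

T_{2}^{(1)} = -0.503990 + (-0.503990 − (-0.108922))/3 = -0.635679
T_{3}^{(1)} = (4·(-0.588654) − (-0.503990)) / 3 = -0.616875
T_{3}^{(2)} = -0.616875 + (-0.616875 − (-0.635679))/15 = -0.615621
(Column j=1 coincides with Simpson's rule on the same nodes.)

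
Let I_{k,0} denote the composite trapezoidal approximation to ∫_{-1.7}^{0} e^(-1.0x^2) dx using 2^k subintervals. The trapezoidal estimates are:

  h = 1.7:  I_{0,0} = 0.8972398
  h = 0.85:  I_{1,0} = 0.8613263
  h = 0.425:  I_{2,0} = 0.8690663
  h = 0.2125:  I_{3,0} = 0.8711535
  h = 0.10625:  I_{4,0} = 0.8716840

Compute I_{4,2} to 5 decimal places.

Richardson extrapolation on the trapezoidal column (denominator 4−1=3):
I_{3,1} = (4·0.8711535 − 0.8690663) / 3 = 0.8718492
I_{4,1} = 0.8716840 + (0.8716840 − 0.8711535)/3 = 0.8718608
I_{4,2} = (16·0.8718608 − 0.8718492) / 15 = 0.8718616

0.87186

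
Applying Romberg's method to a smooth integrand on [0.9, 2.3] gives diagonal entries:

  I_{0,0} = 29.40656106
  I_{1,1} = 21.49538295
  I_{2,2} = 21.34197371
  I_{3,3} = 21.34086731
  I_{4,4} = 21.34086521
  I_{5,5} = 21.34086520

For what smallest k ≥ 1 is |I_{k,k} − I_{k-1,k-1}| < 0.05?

|I_{1,1} − I_{0,0}| = 7.91117811 ≥ 0.05
|I_{2,2} − I_{1,1}| = 0.15340924 ≥ 0.05
|I_{3,3} − I_{2,2}| = 0.00110640 < 0.05

k = 3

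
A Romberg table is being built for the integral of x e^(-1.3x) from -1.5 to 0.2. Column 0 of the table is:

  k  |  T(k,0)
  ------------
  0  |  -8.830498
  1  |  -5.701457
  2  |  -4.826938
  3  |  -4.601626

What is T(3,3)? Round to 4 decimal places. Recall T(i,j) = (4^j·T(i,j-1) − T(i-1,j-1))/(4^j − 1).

-4.5259

Richardson extrapolation on the trapezoidal column (denominator 4−1=3):
T(1,1) = (4·(-5.701457) − (-8.830498)) / 3 = -4.658443
T(2,1) = (4·(-4.826938) − (-5.701457)) / 3 = -4.535432
T(3,1) = (4·(-4.601626) − (-4.826938)) / 3 = -4.526522
T(2,2) = (16·(-4.535432) − (-4.658443)) / 15 = -4.527231
T(3,2) = -4.526522 + (-4.526522 − (-4.535432))/15 = -4.525928
T(3,3) = (64·(-4.525928) − (-4.527231)) / 63 = -4.525907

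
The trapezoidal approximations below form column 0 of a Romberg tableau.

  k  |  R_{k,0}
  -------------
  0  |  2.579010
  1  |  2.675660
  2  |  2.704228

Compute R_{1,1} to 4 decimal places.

Richardson extrapolation on the trapezoidal column (denominator 4−1=3):
R_{1,1} = (4·2.675660 − 2.579010) / 3 = 2.707877

2.7079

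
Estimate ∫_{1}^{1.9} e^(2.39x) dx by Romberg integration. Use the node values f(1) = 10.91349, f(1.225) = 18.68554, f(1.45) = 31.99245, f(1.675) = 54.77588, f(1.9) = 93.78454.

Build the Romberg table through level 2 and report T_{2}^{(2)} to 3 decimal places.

T_{0}^{(0)} (trapezoid, 1 panel, h=0.9000): 47.11411
T_{1}^{(0)} (trapezoid, 2 panels, h=0.4500): 37.95366
T_{2}^{(0)} (trapezoid, 4 panels, h=0.2250): 35.50565
T_{1}^{(1)} = 37.95366 + (37.95366 − 47.11411)/3 = 34.90018
T_{2}^{(1)} = 35.50565 + (35.50565 − 37.95366)/3 = 34.68965
T_{2}^{(2)} = 34.68965 + (34.68965 − 34.90018)/15 = 34.67561

34.676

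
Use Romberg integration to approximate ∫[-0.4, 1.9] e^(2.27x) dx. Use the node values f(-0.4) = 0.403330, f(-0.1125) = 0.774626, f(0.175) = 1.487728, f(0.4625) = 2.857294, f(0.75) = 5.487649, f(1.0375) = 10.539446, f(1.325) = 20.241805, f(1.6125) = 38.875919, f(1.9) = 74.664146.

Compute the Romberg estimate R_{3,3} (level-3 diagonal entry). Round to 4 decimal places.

R_{0,0} (trapezoid, 1 panel, h=2.3000): 86.327597
R_{1,0} (trapezoid, 2 panels, h=1.1500): 49.474595
R_{2,0} (trapezoid, 4 panels, h=0.5750): 37.231779
R_{3,0} (trapezoid, 8 panels, h=0.2875): 33.866984
R_{1,1} = 49.474595 + (49.474595 − 86.327597)/3 = 37.190261
R_{2,1} = 37.231779 + (37.231779 − 49.474595)/3 = 33.150840
R_{3,1} = 33.866984 + (33.866984 − 37.231779)/3 = 32.745386
R_{2,2} = 33.150840 + (33.150840 − 37.190261)/15 = 32.881545
R_{3,2} = 32.745386 + (32.745386 − 33.150840)/15 = 32.718356
R_{3,3} = 32.718356 + (32.718356 − 32.881545)/63 = 32.715766

32.7158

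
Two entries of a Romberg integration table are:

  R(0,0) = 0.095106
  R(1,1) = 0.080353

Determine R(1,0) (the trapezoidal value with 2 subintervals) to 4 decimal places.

0.0840

From R(1,1) = (4·R(1,0) − R(0,0))/3, solve for R(1,0):
4·R(1,0) = 3·0.080353 + 0.095106 = 0.336165
R(1,0) = 0.084041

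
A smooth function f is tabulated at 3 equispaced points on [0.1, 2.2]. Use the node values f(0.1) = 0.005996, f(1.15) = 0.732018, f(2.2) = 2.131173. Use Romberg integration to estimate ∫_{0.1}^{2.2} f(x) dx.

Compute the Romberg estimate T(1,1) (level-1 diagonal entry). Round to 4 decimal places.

1.7728

T(0,0) (trapezoid, 1 panel, h=2.1000): 2.244027
T(1,0) (trapezoid, 2 panels, h=1.0500): 1.890633
T(1,1) = 1.890633 + (1.890633 − 2.244027)/3 = 1.772835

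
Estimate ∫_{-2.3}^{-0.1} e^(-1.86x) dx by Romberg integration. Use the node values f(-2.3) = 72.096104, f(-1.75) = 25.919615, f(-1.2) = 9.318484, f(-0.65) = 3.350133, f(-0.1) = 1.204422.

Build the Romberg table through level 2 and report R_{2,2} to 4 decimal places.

R_{0,0} (trapezoid, 1 panel, h=2.2000): 80.630579
R_{1,0} (trapezoid, 2 panels, h=1.1000): 50.565622
R_{2,0} (trapezoid, 4 panels, h=0.5500): 41.381172
R_{1,1} = 50.565622 + (50.565622 − 80.630579)/3 = 40.543970
R_{2,1} = 41.381172 + (41.381172 − 50.565622)/3 = 38.319689
R_{2,2} = 38.319689 + (38.319689 − 40.543970)/15 = 38.171404

38.1714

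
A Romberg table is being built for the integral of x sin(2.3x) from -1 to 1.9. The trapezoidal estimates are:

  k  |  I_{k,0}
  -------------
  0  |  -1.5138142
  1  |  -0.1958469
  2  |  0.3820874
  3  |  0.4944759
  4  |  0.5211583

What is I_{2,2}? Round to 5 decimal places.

0.59682

I_{1,1} = (4·(-0.1958469) − (-1.5138142)) / 3 = 0.2434755
I_{2,1} = 0.3820874 + (0.3820874 − (-0.1958469))/3 = 0.5747322
I_{2,2} = 0.5747322 + (0.5747322 − 0.2434755)/15 = 0.5968160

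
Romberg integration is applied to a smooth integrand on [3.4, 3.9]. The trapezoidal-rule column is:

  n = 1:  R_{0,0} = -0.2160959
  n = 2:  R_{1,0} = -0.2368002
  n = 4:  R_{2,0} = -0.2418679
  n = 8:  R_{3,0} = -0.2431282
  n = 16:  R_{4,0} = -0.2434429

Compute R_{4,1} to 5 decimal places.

R_{4,1} = (4·(-0.2434429) − (-0.2431282)) / 3 = -0.2435478

-0.24355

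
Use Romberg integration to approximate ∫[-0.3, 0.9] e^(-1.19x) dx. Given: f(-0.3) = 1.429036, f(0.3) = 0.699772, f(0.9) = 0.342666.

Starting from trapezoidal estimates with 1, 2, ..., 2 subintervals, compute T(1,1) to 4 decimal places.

0.9142

T(0,0) (trapezoid, 1 panel, h=1.2000): 1.063021
T(1,0) (trapezoid, 2 panels, h=0.6000): 0.951374
T(1,1) = 0.951374 + (0.951374 − 1.063021)/3 = 0.914158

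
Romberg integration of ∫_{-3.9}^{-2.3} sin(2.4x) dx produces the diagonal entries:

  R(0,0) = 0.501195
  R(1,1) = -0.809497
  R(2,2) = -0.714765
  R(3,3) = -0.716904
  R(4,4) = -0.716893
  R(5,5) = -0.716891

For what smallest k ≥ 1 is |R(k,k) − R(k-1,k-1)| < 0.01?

|R(1,1) − R(0,0)| = 1.310692 ≥ 0.01
|R(2,2) − R(1,1)| = 0.094732 ≥ 0.01
|R(3,3) − R(2,2)| = 0.002139 < 0.01

k = 3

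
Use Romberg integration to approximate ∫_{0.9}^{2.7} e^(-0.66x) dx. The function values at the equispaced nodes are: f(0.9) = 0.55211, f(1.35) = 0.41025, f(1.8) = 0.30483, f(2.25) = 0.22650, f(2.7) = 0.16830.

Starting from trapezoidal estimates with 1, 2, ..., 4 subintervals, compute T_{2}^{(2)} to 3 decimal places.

T_{0}^{(0)} (trapezoid, 1 panel, h=1.8000): 0.64837
T_{1}^{(0)} (trapezoid, 2 panels, h=0.9000): 0.59853
T_{2}^{(0)} (trapezoid, 4 panels, h=0.4500): 0.58580
T_{1}^{(1)} = 0.59853 + (0.59853 − 0.64837)/3 = 0.58192
T_{2}^{(1)} = 0.58580 + (0.58580 − 0.59853)/3 = 0.58156
T_{2}^{(2)} = 0.58156 + (0.58156 − 0.58192)/15 = 0.58154

0.582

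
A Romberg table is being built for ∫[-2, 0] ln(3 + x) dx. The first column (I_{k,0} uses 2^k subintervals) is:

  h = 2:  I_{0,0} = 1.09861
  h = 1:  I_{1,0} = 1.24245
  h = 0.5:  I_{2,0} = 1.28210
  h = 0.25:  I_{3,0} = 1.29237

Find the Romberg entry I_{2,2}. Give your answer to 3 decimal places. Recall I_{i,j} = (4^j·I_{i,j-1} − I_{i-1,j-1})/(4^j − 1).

1.296

I_{1,1} = (4·1.24245 − 1.09861) / 3 = 1.29040
I_{2,1} = (4·1.28210 − 1.24245) / 3 = 1.29532
I_{2,2} = (16·1.29532 − 1.29040) / 15 = 1.29565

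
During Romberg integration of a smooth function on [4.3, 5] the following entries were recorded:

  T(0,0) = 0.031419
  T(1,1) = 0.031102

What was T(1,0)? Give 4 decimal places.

From T(1,1) = (4·T(1,0) − T(0,0))/3, solve for T(1,0):
4·T(1,0) = 3·0.031102 + 0.031419 = 0.124725
T(1,0) = 0.031181

0.0312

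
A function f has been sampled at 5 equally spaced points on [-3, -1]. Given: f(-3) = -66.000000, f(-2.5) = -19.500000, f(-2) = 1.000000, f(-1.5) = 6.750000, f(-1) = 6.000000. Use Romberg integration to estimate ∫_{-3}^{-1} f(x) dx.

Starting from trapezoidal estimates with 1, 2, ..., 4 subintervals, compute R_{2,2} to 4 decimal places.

-18.1333

R_{0,0} (trapezoid, 1 panel, h=2.0000): -60.000000
R_{1,0} (trapezoid, 2 panels, h=1.0000): -29.000000
R_{2,0} (trapezoid, 4 panels, h=0.5000): -20.875000
R_{1,1} = -29.000000 + (-29.000000 − (-60.000000))/3 = -18.666667
R_{2,1} = -20.875000 + (-20.875000 − (-29.000000))/3 = -18.166667
R_{2,2} = -18.166667 + (-18.166667 − (-18.666667))/15 = -18.133334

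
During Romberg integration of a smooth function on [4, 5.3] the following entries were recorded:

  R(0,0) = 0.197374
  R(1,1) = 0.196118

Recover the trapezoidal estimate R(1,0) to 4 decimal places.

0.1964

From R(1,1) = (4·R(1,0) − R(0,0))/3, solve for R(1,0):
4·R(1,0) = 3·0.196118 + 0.197374 = 0.785728
R(1,0) = 0.196432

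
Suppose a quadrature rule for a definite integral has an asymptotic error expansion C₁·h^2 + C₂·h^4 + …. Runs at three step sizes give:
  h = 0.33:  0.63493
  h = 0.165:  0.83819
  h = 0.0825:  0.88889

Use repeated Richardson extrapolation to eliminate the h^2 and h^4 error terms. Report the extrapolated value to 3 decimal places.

0.906

First eliminate the h^2 term (factor 2^2 = 4):
  B₁ = (4·0.83819 − 0.63493)/3 = 0.90594
  B₂ = (4·0.88889 − 0.83819)/3 = 0.90579
Then eliminate the h^4 term (factor 2^4 = 16):
  (16·0.90579 − 0.90594)/15 = 0.90578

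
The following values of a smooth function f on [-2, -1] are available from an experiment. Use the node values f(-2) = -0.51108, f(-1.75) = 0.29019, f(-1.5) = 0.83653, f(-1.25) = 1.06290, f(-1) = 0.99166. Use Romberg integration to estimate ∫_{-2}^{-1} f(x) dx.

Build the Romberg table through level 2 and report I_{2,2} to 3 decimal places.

0.630

I_{0,0} (trapezoid, 1 panel, h=1.0000): 0.24029
I_{1,0} (trapezoid, 2 panels, h=0.5000): 0.53841
I_{2,0} (trapezoid, 4 panels, h=0.2500): 0.60748
I_{1,1} = 0.53841 + (0.53841 − 0.24029)/3 = 0.63778
I_{2,1} = 0.60748 + (0.60748 − 0.53841)/3 = 0.63050
I_{2,2} = 0.63050 + (0.63050 − 0.63778)/15 = 0.63001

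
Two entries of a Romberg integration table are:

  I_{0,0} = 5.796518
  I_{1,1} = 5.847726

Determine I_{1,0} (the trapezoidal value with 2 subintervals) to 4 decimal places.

5.8349

From I_{1,1} = (4·I_{1,0} − I_{0,0})/3, solve for I_{1,0}:
4·I_{1,0} = 3·5.847726 + 5.796518 = 23.339696
I_{1,0} = 5.834924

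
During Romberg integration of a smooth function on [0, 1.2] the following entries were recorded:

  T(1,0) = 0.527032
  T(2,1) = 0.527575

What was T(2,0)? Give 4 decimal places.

0.5274

From T(2,1) = (4·T(2,0) − T(1,0))/3, solve for T(2,0):
4·T(2,0) = 3·0.527575 + 0.527032 = 2.109757
T(2,0) = 0.527439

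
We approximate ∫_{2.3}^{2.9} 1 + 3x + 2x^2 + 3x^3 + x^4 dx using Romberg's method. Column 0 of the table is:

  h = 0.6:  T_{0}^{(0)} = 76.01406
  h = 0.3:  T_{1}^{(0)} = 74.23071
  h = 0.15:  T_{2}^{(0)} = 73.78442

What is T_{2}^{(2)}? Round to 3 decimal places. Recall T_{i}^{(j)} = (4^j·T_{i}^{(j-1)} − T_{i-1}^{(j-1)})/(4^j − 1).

73.636

T_{1}^{(1)} = (4·74.23071 − 76.01406) / 3 = 73.63626
T_{2}^{(1)} = 73.78442 + (73.78442 − 74.23071)/3 = 73.63566
T_{2}^{(2)} = (16·73.63566 − 73.63626) / 15 = 73.63562
(Column j=1 coincides with Simpson's rule on the same nodes.)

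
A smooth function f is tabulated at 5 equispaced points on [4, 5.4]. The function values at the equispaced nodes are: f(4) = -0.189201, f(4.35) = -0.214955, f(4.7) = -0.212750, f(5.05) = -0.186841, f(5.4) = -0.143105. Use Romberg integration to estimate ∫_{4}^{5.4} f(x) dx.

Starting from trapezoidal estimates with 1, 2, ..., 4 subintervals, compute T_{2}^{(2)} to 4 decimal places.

-0.2759

T_{0}^{(0)} (trapezoid, 1 panel, h=1.4000): -0.232614
T_{1}^{(0)} (trapezoid, 2 panels, h=0.7000): -0.265232
T_{2}^{(0)} (trapezoid, 4 panels, h=0.3500): -0.273245
T_{1}^{(1)} = -0.265232 + (-0.265232 − (-0.232614))/3 = -0.276105
T_{2}^{(1)} = -0.273245 + (-0.273245 − (-0.265232))/3 = -0.275916
T_{2}^{(2)} = -0.275916 + (-0.275916 − (-0.276105))/15 = -0.275903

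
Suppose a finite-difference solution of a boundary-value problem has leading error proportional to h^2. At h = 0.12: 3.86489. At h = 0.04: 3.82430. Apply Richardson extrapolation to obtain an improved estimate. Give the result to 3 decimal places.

3.819

The leading error scales as h^2; refining by a factor of 3 reduces it by 3^2 = 9.
Extrapolated value = (9·A(h/3) − A(h)) / (9 − 1)
= (9·3.82430 − 3.86489) / 8
= 30.55381 / 8 = 3.81923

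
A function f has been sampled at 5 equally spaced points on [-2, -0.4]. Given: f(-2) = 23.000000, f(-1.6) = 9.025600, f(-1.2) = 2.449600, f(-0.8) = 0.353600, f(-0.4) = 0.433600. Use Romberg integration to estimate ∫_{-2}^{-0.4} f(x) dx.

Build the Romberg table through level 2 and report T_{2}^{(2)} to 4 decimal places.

T_{0}^{(0)} (trapezoid, 1 panel, h=1.6000): 18.746880
T_{1}^{(0)} (trapezoid, 2 panels, h=0.8000): 11.333120
T_{2}^{(0)} (trapezoid, 4 panels, h=0.4000): 9.418240
T_{1}^{(1)} = 11.333120 + (11.333120 − 18.746880)/3 = 8.861867
T_{2}^{(1)} = 9.418240 + (9.418240 − 11.333120)/3 = 8.779947
T_{2}^{(2)} = 8.779947 + (8.779947 − 8.861867)/15 = 8.774486

8.7745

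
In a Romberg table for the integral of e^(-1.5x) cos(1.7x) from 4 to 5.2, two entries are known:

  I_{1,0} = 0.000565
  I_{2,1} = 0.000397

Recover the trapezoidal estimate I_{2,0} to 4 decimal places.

0.0004

From I_{2,1} = (4·I_{2,0} − I_{1,0})/3, solve for I_{2,0}:
4·I_{2,0} = 3·0.000397 + 0.000565 = 0.001756
I_{2,0} = 0.000439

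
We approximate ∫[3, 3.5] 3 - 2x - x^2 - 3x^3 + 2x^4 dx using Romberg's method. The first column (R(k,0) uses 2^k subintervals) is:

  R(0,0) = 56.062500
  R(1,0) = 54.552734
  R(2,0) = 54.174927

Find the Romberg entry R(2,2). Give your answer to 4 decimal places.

54.0490

R(1,1) = (4·54.552734 − 56.062500) / 3 = 54.049479
R(2,1) = (4·54.174927 − 54.552734) / 3 = 54.048991
R(2,2) = 54.048991 + (54.048991 − 54.049479)/15 = 54.048958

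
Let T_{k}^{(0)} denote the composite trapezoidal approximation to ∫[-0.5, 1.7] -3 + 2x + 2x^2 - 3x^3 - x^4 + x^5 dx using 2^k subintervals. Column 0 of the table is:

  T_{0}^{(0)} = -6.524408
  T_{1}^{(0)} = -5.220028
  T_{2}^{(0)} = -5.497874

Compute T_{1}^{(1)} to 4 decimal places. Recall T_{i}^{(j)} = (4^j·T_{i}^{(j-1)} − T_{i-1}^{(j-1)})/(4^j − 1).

T_{1}^{(1)} = -5.220028 + (-5.220028 − (-6.524408))/3 = -4.785235

-4.7852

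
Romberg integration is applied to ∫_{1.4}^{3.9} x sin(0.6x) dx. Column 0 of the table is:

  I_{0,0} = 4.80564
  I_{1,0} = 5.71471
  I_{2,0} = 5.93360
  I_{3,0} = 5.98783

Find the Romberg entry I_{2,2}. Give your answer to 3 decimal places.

Richardson extrapolation on the trapezoidal column (denominator 4−1=3):
I_{1,1} = (4·5.71471 − 4.80564) / 3 = 6.01773
I_{2,1} = 5.93360 + (5.93360 − 5.71471)/3 = 6.00656
I_{2,2} = 6.00656 + (6.00656 − 6.01773)/15 = 6.00582

6.006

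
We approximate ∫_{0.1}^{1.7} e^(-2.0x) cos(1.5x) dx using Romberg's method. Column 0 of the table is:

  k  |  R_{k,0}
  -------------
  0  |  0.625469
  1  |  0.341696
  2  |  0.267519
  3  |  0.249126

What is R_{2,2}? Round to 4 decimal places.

0.2425

Richardson extrapolation on the trapezoidal column (denominator 4−1=3):
R_{1,1} = 0.341696 + (0.341696 − 0.625469)/3 = 0.247105
R_{2,1} = 0.267519 + (0.267519 − 0.341696)/3 = 0.242793
R_{2,2} = (16·0.242793 − 0.247105) / 15 = 0.242506
(Column j=1 coincides with Simpson's rule on the same nodes.)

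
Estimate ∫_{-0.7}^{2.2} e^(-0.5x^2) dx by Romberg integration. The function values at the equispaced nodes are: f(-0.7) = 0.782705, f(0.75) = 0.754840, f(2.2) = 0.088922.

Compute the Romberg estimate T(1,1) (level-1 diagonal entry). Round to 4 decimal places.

1.8806

T(0,0) (trapezoid, 1 panel, h=2.9000): 1.263859
T(1,0) (trapezoid, 2 panels, h=1.4500): 1.726448
T(1,1) = 1.726448 + (1.726448 − 1.263859)/3 = 1.880644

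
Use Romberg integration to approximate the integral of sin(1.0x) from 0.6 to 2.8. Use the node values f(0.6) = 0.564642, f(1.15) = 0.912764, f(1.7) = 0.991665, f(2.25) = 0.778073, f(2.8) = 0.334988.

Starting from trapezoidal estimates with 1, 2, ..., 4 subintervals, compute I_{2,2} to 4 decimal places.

I_{0,0} (trapezoid, 1 panel, h=2.2000): 0.989593
I_{1,0} (trapezoid, 2 panels, h=1.1000): 1.585628
I_{2,0} (trapezoid, 4 panels, h=0.5500): 1.722774
I_{1,1} = 1.585628 + (1.585628 − 0.989593)/3 = 1.784306
I_{2,1} = 1.722774 + (1.722774 − 1.585628)/3 = 1.768489
I_{2,2} = 1.768489 + (1.768489 − 1.784306)/15 = 1.767435

1.7674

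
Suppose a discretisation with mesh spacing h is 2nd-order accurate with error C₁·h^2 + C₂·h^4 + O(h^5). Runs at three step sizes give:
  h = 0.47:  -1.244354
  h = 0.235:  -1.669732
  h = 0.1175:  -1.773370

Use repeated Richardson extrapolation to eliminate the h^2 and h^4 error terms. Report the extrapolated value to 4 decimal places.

First eliminate the h^2 term (factor 2^2 = 4):
  B₁ = (4·(-1.669732) − (-1.244354))/3 = -1.811525
  B₂ = (4·(-1.773370) − (-1.669732))/3 = -1.807916
Then eliminate the h^4 term (factor 2^4 = 16):
  (16·(-1.807916) − (-1.811525))/15 = -1.807675

-1.8077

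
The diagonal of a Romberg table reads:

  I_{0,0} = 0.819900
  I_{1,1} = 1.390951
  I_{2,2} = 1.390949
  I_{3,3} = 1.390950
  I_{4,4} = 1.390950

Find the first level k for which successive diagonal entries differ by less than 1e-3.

k = 2

|I_{1,1} − I_{0,0}| = 0.571051 ≥ 1e-3
|I_{2,2} − I_{1,1}| = 0.000002 < 1e-3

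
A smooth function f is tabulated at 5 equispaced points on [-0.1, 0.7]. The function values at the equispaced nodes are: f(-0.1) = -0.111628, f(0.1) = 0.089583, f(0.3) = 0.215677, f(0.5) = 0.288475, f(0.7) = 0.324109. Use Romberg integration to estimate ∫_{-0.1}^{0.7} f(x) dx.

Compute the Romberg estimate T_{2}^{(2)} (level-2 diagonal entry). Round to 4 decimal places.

0.1438

T_{0}^{(0)} (trapezoid, 1 panel, h=0.8000): 0.084992
T_{1}^{(0)} (trapezoid, 2 panels, h=0.4000): 0.128767
T_{2}^{(0)} (trapezoid, 4 panels, h=0.2000): 0.139995
T_{1}^{(1)} = 0.128767 + (0.128767 − 0.084992)/3 = 0.143359
T_{2}^{(1)} = 0.139995 + (0.139995 − 0.128767)/3 = 0.143738
T_{2}^{(2)} = 0.143738 + (0.143738 − 0.143359)/15 = 0.143763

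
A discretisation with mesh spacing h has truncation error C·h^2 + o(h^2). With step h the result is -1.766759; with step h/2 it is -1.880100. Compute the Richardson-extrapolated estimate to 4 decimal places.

-1.9179

Extrapolated value = (4·A(h/2) − A(h)) / (4 − 1)
= (4·(-1.880100) − (-1.766759)) / 3
= -5.753641 / 3 = -1.917880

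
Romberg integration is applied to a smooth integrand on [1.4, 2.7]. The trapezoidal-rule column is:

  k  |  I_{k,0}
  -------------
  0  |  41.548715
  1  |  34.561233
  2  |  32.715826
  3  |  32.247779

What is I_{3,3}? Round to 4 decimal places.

Richardson extrapolation on the trapezoidal column (denominator 4−1=3):
I_{1,1} = 34.561233 + (34.561233 − 41.548715)/3 = 32.232072
I_{2,1} = (4·32.715826 − 34.561233) / 3 = 32.100690
I_{3,1} = 32.247779 + (32.247779 − 32.715826)/3 = 32.091763
I_{2,2} = 32.100690 + (32.100690 − 32.232072)/15 = 32.091931
I_{3,2} = 32.091763 + (32.091763 − 32.100690)/15 = 32.091168
I_{3,3} = (64·32.091168 − 32.091931) / 63 = 32.091156

32.0912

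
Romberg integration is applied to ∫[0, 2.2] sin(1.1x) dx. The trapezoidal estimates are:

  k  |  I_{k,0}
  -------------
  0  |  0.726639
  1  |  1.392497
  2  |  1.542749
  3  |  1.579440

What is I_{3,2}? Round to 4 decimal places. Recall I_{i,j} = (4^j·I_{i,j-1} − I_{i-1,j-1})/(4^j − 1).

1.5916

Richardson extrapolation on the trapezoidal column (denominator 4−1=3):
I_{2,1} = (4·1.542749 − 1.392497) / 3 = 1.592833
I_{3,1} = (4·1.579440 − 1.542749) / 3 = 1.591670
I_{3,2} = 1.591670 + (1.591670 − 1.592833)/15 = 1.591592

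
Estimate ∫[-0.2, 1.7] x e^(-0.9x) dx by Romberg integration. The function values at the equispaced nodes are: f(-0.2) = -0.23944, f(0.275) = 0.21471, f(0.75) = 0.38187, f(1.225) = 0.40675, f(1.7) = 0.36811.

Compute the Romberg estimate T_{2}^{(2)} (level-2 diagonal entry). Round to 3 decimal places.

T_{0}^{(0)} (trapezoid, 1 panel, h=1.9000): 0.12224
T_{1}^{(0)} (trapezoid, 2 panels, h=0.9500): 0.42389
T_{2}^{(0)} (trapezoid, 4 panels, h=0.4750): 0.50714
T_{1}^{(1)} = 0.42389 + (0.42389 − 0.12224)/3 = 0.52444
T_{2}^{(1)} = 0.50714 + (0.50714 − 0.42389)/3 = 0.53489
T_{2}^{(2)} = 0.53489 + (0.53489 − 0.52444)/15 = 0.53559

0.536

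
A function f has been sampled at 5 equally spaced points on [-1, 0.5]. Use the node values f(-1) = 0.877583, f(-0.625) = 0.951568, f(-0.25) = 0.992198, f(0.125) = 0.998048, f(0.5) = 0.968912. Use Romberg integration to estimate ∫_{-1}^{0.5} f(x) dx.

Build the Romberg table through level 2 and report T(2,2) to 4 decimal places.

T(0,0) (trapezoid, 1 panel, h=1.5000): 1.384871
T(1,0) (trapezoid, 2 panels, h=0.7500): 1.436584
T(2,0) (trapezoid, 4 panels, h=0.3750): 1.449398
T(1,1) = 1.436584 + (1.436584 − 1.384871)/3 = 1.453822
T(2,1) = 1.449398 + (1.449398 − 1.436584)/3 = 1.453669
T(2,2) = 1.453669 + (1.453669 − 1.453822)/15 = 1.453659

1.4537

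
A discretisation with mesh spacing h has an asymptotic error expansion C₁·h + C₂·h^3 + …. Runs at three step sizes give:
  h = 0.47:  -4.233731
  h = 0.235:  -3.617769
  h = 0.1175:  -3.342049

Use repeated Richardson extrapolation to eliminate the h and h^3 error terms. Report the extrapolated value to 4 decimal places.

-3.0755

First eliminate the h term (factor 2^1 = 2):
  B₁ = (2·(-3.617769) − (-4.233731))/1 = -3.001807
  B₂ = (2·(-3.342049) − (-3.617769))/1 = -3.066329
Then eliminate the h^3 term (factor 2^3 = 8):
  (8·(-3.066329) − (-3.001807))/7 = -3.075546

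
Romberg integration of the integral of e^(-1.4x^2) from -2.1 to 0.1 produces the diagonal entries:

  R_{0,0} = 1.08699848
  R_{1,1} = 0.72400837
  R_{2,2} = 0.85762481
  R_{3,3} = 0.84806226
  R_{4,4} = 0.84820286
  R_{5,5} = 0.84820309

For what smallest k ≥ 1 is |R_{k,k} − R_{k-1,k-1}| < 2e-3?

|R_{1,1} − R_{0,0}| = 0.36299011 ≥ 2e-3
|R_{2,2} − R_{1,1}| = 0.13361644 ≥ 2e-3
|R_{3,3} − R_{2,2}| = 0.00956255 ≥ 2e-3
|R_{4,4} − R_{3,3}| = 0.00014060 < 2e-3

k = 4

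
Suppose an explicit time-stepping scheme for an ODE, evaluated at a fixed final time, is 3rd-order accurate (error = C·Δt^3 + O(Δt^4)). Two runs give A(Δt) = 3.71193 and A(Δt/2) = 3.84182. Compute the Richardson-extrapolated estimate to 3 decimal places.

Extrapolated value = (8·A(Δt/2) − A(Δt)) / (8 − 1)
= (8·3.84182 − 3.71193) / 7
= 27.02263 / 7 = 3.86038

3.860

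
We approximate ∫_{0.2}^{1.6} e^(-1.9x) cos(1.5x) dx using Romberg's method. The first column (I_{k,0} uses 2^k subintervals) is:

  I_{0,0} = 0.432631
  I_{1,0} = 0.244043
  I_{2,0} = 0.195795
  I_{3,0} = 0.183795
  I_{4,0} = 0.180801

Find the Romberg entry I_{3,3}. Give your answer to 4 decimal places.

I_{1,1} = (4·0.244043 − 0.432631) / 3 = 0.181180
I_{2,1} = (4·0.195795 − 0.244043) / 3 = 0.179712
I_{3,1} = (4·0.183795 − 0.195795) / 3 = 0.179795
I_{2,2} = (16·0.179712 − 0.181180) / 15 = 0.179614
I_{3,2} = (16·0.179795 − 0.179712) / 15 = 0.179801
I_{3,3} = (64·0.179801 − 0.179614) / 63 = 0.179804
(Column j=1 coincides with Simpson's rule on the same nodes.)

0.1798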